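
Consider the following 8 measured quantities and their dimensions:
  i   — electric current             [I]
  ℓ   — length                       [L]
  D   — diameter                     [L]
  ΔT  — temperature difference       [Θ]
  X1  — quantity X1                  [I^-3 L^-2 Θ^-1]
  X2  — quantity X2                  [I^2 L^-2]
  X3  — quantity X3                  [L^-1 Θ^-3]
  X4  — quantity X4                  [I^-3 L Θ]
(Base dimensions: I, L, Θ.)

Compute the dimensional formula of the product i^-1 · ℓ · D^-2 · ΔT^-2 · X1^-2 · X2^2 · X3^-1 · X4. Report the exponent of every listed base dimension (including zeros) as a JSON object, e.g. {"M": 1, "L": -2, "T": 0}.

{"I": 6, "L": 1, "Θ": 4}

Dimensional matrix (I×L×Θ by i×ℓ×D×ΔT×X1×X2×X3×X4):
  I: [ 1  0  0  0 -3  2  0 -3]
  L: [ 0  1  1  0 -2 -2 -1  1]
  Θ: [ 0  0  0  1 -1  0 -3  1]
  [I]: (-1)·1+(1)·0+(-2)·0+(-2)·0+(-2)·-3+(2)·2+(-1)·0+(1)·-3 = 6
  [L]: (-1)·0+(1)·1+(-2)·1+(-2)·0+(-2)·-2+(2)·-2+(-1)·-1+(1)·1 = 1
  [Θ]: (-1)·0+(1)·0+(-2)·0+(-2)·1+(-2)·-1+(2)·0+(-1)·-3+(1)·1 = 4
⇒ I^6 L Θ^4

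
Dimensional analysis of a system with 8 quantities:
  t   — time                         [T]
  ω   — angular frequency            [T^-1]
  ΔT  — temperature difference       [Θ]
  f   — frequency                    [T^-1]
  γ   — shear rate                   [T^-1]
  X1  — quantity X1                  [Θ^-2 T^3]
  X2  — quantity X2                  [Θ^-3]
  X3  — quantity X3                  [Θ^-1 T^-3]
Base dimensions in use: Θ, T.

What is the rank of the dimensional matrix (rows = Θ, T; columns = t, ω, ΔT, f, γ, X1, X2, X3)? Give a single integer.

2

Write exponents as rows Θ,T / cols t,ω,ΔT,f,γ,X1,X2,X3:
  Θ: [ 0  0  1  0  0 -2 -3 -1]
  T: [ 1 -1  0 -1 -1  3  0 -3]
RREF → pivots at {t,ΔT} ⇒ r = 2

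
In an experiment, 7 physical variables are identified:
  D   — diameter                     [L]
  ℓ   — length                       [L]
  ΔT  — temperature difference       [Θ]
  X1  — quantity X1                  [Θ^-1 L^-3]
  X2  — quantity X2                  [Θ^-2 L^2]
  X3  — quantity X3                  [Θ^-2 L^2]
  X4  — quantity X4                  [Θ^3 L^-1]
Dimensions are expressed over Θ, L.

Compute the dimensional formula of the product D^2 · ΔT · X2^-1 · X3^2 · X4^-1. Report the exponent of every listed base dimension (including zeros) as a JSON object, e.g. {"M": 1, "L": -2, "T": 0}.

{"Θ": -4, "L": 5}

Dimensional matrix (Θ×L by D×ℓ×ΔT×X1×X2×X3×X4):
  Θ: [ 0  0  1 -1 -2 -2  3]
  L: [ 1  1  0 -3  2  2 -1]
  [Θ]: (2)·0+(1)·1+(-1)·-2+(2)·-2+(-1)·3 = -4
  [L]: (2)·1+(1)·0+(-1)·2+(2)·2+(-1)·-1 = 5
⇒ Θ^-4 L^5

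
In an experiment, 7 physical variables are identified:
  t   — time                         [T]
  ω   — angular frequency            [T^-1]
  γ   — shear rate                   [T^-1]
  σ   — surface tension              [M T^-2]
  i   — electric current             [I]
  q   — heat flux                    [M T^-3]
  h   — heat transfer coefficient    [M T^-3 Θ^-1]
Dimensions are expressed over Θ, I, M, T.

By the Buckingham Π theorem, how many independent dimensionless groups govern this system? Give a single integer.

Dimensional matrix (Θ×I×M×T by t×ω×γ×σ×i×q×h):
  Θ: [ 0  0  0  0  0  0 -1]
  I: [ 0  0  0  0  1  0  0]
  M: [ 0  0  0  1  0  1  1]
  T: [ 1 -1 -1 -2  0 -3 -3]
Echelon form has 4 nonzero rows (pivots: t,σ,i,h)
Π count = n − r = 7 − 4 = 3

3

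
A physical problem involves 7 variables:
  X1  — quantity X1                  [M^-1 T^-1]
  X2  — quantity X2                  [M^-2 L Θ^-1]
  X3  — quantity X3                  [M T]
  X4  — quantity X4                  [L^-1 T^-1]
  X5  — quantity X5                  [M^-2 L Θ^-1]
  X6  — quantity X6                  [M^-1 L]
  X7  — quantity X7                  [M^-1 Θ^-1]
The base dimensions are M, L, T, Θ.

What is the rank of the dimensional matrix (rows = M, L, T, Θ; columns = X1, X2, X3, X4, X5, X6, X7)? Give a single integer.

3

Dimensional matrix (M×L×T×Θ by X1×X2×X3×X4×X5×X6×X7):
  M: [-1 -2  1  0 -2 -1 -1]
  L: [ 0  1  0 -1  1  1  0]
  T: [-1  0  1 -1  0  0  0]
  Θ: [ 0 -1  0  0 -1  0 -1]
Row reduction gives pivot columns X1,X2,X4; rank = 3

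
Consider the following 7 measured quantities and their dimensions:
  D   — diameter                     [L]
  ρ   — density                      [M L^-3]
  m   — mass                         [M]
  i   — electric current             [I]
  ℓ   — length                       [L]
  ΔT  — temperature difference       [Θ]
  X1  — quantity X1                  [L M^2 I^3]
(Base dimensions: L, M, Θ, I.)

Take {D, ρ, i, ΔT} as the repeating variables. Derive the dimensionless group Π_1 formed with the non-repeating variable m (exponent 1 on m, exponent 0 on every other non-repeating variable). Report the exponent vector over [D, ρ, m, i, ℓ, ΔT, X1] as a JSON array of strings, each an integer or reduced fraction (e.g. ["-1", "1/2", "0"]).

["-3", "-1", "1", "0", "0", "0", "0"]

Dimensional matrix (L×M×Θ×I by D×ρ×m×i×ℓ×ΔT×X1):
  L: [ 1 -3  0  0  1  0  1]
  M: [ 0  1  1  0  0  0  2]
  Θ: [ 0  0  0  0  0  1  0]
  I: [ 0  0  0  1  0  0  3]
Row reduction gives pivot columns D,ρ,i,ΔT; rank = 4
Pivot set = {D,ρ,i,ΔT}, free = {m,ℓ,X1}
RREF:
  r0: [   1    0    3    0    1    0    7]
  r1: [   0    1    1    0    0    0    2]
  r2: [   0    0    0    1    0    0    3]
  r3: [   0    0    0    0    0    1    0]
Fix exponent of m at 1, ℓ at 0, X1 at 0; solve each RREF row for its pivot's exponent:
  r0: exp(D) + (3)·1 = 0 ⇒ exp(D) = -3
  r1: exp(ρ) + (1)·1 = 0 ⇒ exp(ρ) = -1
  r2: exp(i) + (0)·1 = 0 ⇒ exp(i) = 0
  r3: exp(ΔT) + (0)·1 = 0 ⇒ exp(ΔT) = 0
Π_1 = D^-3 · ρ^-1 · m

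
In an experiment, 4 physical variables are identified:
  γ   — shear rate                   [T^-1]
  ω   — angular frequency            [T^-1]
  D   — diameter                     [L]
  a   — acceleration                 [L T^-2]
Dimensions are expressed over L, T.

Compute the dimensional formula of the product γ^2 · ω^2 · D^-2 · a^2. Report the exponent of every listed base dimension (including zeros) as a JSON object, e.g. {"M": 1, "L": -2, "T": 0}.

{"L": 0, "T": -8}

Write exponents as rows L,T / cols γ,ω,D,a:
  L: [ 0  0  1  1]
  T: [-1 -1  0 -2]
  [L]: (2)·0+(2)·0+(-2)·1+(2)·1 = 0
  [T]: (2)·-1+(2)·-1+(-2)·0+(2)·-2 = -8
⇒ T^-8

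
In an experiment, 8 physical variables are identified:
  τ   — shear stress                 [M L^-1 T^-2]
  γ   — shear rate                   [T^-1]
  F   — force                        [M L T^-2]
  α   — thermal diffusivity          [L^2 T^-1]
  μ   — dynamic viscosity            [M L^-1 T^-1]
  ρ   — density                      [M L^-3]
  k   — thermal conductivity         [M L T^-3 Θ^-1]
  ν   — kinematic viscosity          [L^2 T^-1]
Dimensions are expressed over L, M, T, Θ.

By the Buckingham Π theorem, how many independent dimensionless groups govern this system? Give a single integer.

4

Exponent matrix [L,M,T,Θ] × [τ,γ,F,α,μ,ρ,k,ν]:
  L: [-1  0  1  2 -1 -3  1  2]
  M: [ 1  0  1  0  1  1  1  0]
  T: [-2 -1 -2 -1 -1  0 -3 -1]
  Θ: [ 0  0  0  0  0  0 -1  0]
Echelon form has 4 nonzero rows (pivots: τ,γ,F,k)
n=8, r=4 ⇒ 4 dimensionless groups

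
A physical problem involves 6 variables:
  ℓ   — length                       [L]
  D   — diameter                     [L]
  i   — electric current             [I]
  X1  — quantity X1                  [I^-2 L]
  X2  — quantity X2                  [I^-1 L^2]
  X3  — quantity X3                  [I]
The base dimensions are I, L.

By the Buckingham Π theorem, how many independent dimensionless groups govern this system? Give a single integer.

4

Dimensional matrix (I×L by ℓ×D×i×X1×X2×X3):
  I: [ 0  0  1 -2 -1  1]
  L: [ 1  1  0  1  2  0]
Row reduction gives pivot columns ℓ,i; rank = 2
6 vars − rank 2 = 4 Π groups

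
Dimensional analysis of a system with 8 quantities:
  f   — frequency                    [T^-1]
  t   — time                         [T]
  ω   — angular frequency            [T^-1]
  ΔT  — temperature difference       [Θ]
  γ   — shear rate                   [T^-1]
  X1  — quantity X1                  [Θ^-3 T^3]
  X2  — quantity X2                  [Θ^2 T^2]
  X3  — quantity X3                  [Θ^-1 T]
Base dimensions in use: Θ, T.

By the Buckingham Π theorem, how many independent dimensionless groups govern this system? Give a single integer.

6

Exponent matrix [Θ,T] × [f,t,ω,ΔT,γ,X1,X2,X3]:
  Θ: [ 0  0  0  1  0 -3  2 -1]
  T: [-1  1 -1  0 -1  3  2  1]
Echelon form has 2 nonzero rows (pivots: f,ΔT)
8 vars − rank 2 = 6 Π groups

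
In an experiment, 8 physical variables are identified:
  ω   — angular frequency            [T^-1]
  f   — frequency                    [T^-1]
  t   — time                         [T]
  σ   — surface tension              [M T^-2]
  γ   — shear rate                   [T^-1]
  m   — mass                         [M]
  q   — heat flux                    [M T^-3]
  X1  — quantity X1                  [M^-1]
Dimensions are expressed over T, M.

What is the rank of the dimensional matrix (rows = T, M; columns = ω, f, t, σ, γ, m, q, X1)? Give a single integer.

2

Dimensional matrix (T×M by ω×f×t×σ×γ×m×q×X1):
  T: [-1 -1  1 -2 -1  0 -3  0]
  M: [ 0  0  0  1  0  1  1 -1]
RREF → pivots at {ω,σ} ⇒ r = 2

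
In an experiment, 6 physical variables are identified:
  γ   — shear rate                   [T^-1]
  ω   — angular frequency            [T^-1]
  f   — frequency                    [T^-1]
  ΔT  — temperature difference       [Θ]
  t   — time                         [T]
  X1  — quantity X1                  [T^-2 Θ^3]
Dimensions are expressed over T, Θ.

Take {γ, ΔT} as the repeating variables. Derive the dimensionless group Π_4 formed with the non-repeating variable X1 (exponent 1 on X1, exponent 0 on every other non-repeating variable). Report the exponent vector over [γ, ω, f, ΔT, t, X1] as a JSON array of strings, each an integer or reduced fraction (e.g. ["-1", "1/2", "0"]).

["-2", "0", "0", "-3", "0", "1"]

Write exponents as rows T,Θ / cols γ,ω,f,ΔT,t,X1:
  T: [-1 -1 -1  0  1 -2]
  Θ: [ 0  0  0  1  0  3]
Echelon form has 2 nonzero rows (pivots: γ,ΔT)
Pivot set = {γ,ΔT}, free = {ω,f,t,X1}
RREF:
  r0: [   1    1    1    0   -1    2]
  r1: [   0    0    0    1    0    3]
Fix exponent of X1 at 1, ω at 0, f at 0, t at 0; solve each RREF row for its pivot's exponent:
  r0: exp(γ) + (2)·1 = 0 ⇒ exp(γ) = -2
  r1: exp(ΔT) + (3)·1 = 0 ⇒ exp(ΔT) = -3
Π_4 = γ^-2 · ΔT^-3 · X1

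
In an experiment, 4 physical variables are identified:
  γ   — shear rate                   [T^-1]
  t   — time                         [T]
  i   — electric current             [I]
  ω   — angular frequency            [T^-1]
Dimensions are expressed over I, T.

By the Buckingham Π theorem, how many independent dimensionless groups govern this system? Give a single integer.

2

Exponent matrix [I,T] × [γ,t,i,ω]:
  I: [ 0  0  1  0]
  T: [-1  1  0 -1]
RREF → pivots at {γ,i} ⇒ r = 2
n=4, r=2 ⇒ 2 dimensionless groups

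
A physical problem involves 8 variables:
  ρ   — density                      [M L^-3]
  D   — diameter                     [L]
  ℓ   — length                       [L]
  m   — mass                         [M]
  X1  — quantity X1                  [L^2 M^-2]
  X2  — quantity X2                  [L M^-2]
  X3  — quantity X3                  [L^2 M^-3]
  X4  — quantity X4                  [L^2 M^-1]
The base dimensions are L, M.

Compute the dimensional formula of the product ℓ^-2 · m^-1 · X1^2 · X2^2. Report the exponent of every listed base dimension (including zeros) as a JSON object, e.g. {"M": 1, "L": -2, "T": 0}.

{"L": 4, "M": -9}

Exponent matrix [L,M] × [ρ,D,ℓ,m,X1,X2,X3,X4]:
  L: [-3  1  1  0  2  1  2  2]
  M: [ 1  0  0  1 -2 -2 -3 -1]
  [L]: (-2)·1+(-1)·0+(2)·2+(2)·1 = 4
  [M]: (-2)·0+(-1)·1+(2)·-2+(2)·-2 = -9
⇒ L^4 M^-9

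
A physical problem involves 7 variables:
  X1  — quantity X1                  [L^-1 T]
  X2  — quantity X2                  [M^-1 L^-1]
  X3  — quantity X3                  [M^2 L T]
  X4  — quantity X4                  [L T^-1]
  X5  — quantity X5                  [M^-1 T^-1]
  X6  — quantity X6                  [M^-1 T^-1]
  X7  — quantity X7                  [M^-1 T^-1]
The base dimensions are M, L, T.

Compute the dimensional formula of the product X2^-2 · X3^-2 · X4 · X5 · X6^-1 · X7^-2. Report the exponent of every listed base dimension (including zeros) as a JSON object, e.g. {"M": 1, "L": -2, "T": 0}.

{"M": 0, "L": 1, "T": -1}

Exponent matrix [M,L,T] × [X1,X2,X3,X4,X5,X6,X7]:
  M: [ 0 -1  2  0 -1 -1 -1]
  L: [-1 -1  1  1  0  0  0]
  T: [ 1  0  1 -1 -1 -1 -1]
  [M]: (-2)·-1+(-2)·2+(1)·0+(1)·-1+(-1)·-1+(-2)·-1 = 0
  [L]: (-2)·-1+(-2)·1+(1)·1+(1)·0+(-1)·0+(-2)·0 = 1
  [T]: (-2)·0+(-2)·1+(1)·-1+(1)·-1+(-1)·-1+(-2)·-1 = -1
⇒ L T^-1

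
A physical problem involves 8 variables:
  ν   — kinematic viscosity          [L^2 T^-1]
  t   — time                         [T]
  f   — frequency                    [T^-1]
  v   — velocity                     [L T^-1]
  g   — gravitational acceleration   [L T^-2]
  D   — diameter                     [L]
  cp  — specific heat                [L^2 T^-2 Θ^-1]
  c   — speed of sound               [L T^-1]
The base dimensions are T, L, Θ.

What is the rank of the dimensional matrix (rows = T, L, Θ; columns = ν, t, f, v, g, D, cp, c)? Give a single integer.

3

Write exponents as rows T,L,Θ / cols ν,t,f,v,g,D,cp,c:
  T: [-1  1 -1 -1 -2  0 -2 -1]
  L: [ 2  0  0  1  1  1  2  1]
  Θ: [ 0  0  0  0  0  0 -1  0]
RREF → pivots at {ν,t,cp} ⇒ r = 3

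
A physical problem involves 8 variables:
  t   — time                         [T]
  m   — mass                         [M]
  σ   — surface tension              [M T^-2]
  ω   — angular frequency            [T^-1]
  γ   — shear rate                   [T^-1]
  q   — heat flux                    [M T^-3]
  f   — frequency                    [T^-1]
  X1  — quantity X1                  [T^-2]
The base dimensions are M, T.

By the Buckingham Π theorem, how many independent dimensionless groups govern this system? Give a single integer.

Write exponents as rows M,T / cols t,m,σ,ω,γ,q,f,X1:
  M: [ 0  1  1  0  0  1  0  0]
  T: [ 1  0 -2 -1 -1 -3 -1 -2]
Row reduction gives pivot columns t,m; rank = 2
Π count = n − r = 8 − 2 = 6

6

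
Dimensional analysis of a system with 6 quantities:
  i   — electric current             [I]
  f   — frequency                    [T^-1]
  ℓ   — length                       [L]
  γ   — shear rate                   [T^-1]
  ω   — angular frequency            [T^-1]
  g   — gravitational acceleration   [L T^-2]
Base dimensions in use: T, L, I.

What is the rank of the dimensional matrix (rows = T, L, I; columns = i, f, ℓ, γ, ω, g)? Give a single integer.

Dimensional matrix (T×L×I by i×f×ℓ×γ×ω×g):
  T: [ 0 -1  0 -1 -1 -2]
  L: [ 0  0  1  0  0  1]
  I: [ 1  0  0  0  0  0]
Row reduction gives pivot columns i,f,ℓ; rank = 3

3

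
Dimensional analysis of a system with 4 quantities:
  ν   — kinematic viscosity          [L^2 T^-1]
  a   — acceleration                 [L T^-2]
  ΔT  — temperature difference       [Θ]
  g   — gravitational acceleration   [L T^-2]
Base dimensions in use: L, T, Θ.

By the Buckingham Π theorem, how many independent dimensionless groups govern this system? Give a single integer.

Dimensional matrix (L×T×Θ by ν×a×ΔT×g):
  L: [ 2  1  0  1]
  T: [-1 -2  0 -2]
  Θ: [ 0  0  1  0]
Row reduction gives pivot columns ν,a,ΔT; rank = 3
4 vars − rank 3 = 1 Π group

1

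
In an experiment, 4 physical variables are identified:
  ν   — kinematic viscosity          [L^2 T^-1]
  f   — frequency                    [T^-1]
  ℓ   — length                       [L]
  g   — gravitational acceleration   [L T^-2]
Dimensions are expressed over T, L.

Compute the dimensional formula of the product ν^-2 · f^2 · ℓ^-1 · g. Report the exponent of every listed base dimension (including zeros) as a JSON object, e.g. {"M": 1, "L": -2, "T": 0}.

{"T": -2, "L": -4}

Exponent matrix [T,L] × [ν,f,ℓ,g]:
  T: [-1 -1  0 -2]
  L: [ 2  0  1  1]
  [T]: (-2)·-1+(2)·-1+(-1)·0+(1)·-2 = -2
  [L]: (-2)·2+(2)·0+(-1)·1+(1)·1 = -4
⇒ T^-2 L^-4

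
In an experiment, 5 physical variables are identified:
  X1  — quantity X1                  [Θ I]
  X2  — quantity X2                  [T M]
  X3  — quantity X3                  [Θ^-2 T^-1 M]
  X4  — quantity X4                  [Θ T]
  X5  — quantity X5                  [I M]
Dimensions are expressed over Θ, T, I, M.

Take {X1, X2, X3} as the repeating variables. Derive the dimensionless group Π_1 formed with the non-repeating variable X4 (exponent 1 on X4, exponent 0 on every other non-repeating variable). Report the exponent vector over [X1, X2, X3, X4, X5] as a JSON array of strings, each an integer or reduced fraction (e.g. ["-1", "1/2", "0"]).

["0", "-1/2", "1/2", "1", "0"]

Dimensional matrix (Θ×T×I×M by X1×X2×X3×X4×X5):
  Θ: [ 1  0 -2  1  0]
  T: [ 0  1 -1  1  0]
  I: [ 1  0  0  0  1]
  M: [ 0  1  1  0  1]
Row reduction gives pivot columns X1,X2,X3; rank = 3
Pivot set = {X1,X2,X3}, free = {X4,X5}
RREF:
  r0: [   1    0    0    0    1]
  r1: [   0    1    0  1/2  1/2]
  r2: [   0    0    1 -1/2  1/2]
  r3: [   0    0    0    0    0]
Fix exponent of X4 at 1, X5 at 0; solve each RREF row for its pivot's exponent:
  r0: exp(X1) + (0)·1 = 0 ⇒ exp(X1) = 0
  r1: exp(X2) + (1/2)·1 = 0 ⇒ exp(X2) = -1/2
  r2: exp(X3) + (-1/2)·1 = 0 ⇒ exp(X3) = 1/2
Π_1 = X2^(-1/2) · X3^(1/2) · X4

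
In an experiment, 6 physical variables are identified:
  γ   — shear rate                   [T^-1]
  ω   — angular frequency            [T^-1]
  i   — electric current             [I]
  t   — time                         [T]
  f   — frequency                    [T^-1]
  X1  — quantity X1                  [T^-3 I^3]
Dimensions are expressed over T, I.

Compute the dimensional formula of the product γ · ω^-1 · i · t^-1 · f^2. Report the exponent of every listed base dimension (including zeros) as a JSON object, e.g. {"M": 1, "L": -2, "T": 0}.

Exponent matrix [T,I] × [γ,ω,i,t,f,X1]:
  T: [-1 -1  0  1 -1 -3]
  I: [ 0  0  1  0  0  3]
  [T]: (1)·-1+(-1)·-1+(1)·0+(-1)·1+(2)·-1 = -3
  [I]: (1)·0+(-1)·0+(1)·1+(-1)·0+(2)·0 = 1
⇒ T^-3 I

{"T": -3, "I": 1}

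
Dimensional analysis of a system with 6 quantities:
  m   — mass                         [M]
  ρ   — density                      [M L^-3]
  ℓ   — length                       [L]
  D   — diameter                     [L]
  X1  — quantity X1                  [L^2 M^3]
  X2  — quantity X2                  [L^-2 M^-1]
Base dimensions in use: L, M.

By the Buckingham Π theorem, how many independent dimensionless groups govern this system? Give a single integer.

4

Exponent matrix [L,M] × [m,ρ,ℓ,D,X1,X2]:
  L: [ 0 -3  1  1  2 -2]
  M: [ 1  1  0  0  3 -1]
Echelon form has 2 nonzero rows (pivots: m,ρ)
n=6, r=2 ⇒ 4 dimensionless groups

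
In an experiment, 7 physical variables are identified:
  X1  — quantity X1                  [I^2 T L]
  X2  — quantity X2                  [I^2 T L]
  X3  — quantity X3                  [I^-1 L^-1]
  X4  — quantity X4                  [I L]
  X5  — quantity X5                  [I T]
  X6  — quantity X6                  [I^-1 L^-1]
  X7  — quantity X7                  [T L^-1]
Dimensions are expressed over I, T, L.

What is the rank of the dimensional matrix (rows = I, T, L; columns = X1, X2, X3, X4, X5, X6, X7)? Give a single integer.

2

Exponent matrix [I,T,L] × [X1,X2,X3,X4,X5,X6,X7]:
  I: [ 2  2 -1  1  1 -1  0]
  T: [ 1  1  0  0  1  0  1]
  L: [ 1  1 -1  1  0 -1 -1]
Row reduction gives pivot columns X1,X3; rank = 2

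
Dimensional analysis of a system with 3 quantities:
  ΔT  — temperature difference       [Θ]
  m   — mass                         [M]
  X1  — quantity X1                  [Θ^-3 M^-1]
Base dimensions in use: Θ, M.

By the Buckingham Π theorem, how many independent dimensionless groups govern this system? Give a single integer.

Write exponents as rows Θ,M / cols ΔT,m,X1:
  Θ: [ 1  0 -3]
  M: [ 0  1 -1]
RREF → pivots at {ΔT,m} ⇒ r = 2
3 vars − rank 2 = 1 Π group

1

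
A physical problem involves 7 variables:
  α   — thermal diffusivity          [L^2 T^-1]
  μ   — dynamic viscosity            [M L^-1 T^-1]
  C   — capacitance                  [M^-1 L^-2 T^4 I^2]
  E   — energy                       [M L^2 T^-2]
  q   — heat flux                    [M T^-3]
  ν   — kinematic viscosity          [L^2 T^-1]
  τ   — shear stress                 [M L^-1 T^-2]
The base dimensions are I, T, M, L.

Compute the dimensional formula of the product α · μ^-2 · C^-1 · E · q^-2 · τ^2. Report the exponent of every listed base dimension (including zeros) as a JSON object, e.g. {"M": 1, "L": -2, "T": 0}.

{"I": -2, "T": -3, "M": 0, "L": 6}

Exponent matrix [I,T,M,L] × [α,μ,C,E,q,ν,τ]:
  I: [ 0  0  2  0  0  0  0]
  T: [-1 -1  4 -2 -3 -1 -2]
  M: [ 0  1 -1  1  1  0  1]
  L: [ 2 -1 -2  2  0  2 -1]
  [I]: (1)·0+(-2)·0+(-1)·2+(1)·0+(-2)·0+(2)·0 = -2
  [T]: (1)·-1+(-2)·-1+(-1)·4+(1)·-2+(-2)·-3+(2)·-2 = -3
  [M]: (1)·0+(-2)·1+(-1)·-1+(1)·1+(-2)·1+(2)·1 = 0
  [L]: (1)·2+(-2)·-1+(-1)·-2+(1)·2+(-2)·0+(2)·-1 = 6
⇒ I^-2 T^-3 L^6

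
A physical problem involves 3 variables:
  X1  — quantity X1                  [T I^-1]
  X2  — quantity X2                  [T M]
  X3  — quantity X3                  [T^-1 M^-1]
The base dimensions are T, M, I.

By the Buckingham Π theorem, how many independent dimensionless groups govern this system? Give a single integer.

1

Dimensional matrix (T×M×I by X1×X2×X3):
  T: [ 1  1 -1]
  M: [ 0  1 -1]
  I: [-1  0  0]
Row reduction gives pivot columns X1,X2; rank = 2
3 vars − rank 2 = 1 Π group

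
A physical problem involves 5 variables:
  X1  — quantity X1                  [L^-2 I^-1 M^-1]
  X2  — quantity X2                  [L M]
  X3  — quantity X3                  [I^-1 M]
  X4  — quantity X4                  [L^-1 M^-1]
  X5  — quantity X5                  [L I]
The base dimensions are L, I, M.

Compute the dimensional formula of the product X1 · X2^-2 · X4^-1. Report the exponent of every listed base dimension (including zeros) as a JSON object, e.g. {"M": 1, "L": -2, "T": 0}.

{"L": -3, "I": -1, "M": -2}

Write exponents as rows L,I,M / cols X1,X2,X3,X4,X5:
  L: [-2  1  0 -1  1]
  I: [-1  0 -1  0  1]
  M: [-1  1  1 -1  0]
  [L]: (1)·-2+(-2)·1+(-1)·-1 = -3
  [I]: (1)·-1+(-2)·0+(-1)·0 = -1
  [M]: (1)·-1+(-2)·1+(-1)·-1 = -2
⇒ L^-3 I^-1 M^-2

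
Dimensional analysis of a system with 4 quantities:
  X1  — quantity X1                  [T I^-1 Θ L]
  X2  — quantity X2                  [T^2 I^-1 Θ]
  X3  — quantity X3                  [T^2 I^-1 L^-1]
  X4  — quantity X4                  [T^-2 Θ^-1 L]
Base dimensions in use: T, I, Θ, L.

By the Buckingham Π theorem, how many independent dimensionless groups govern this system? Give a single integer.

Write exponents as rows T,I,Θ,L / cols X1,X2,X3,X4:
  T: [ 1  2  2 -2]
  I: [-1 -1 -1  0]
  Θ: [ 1  1  0 -1]
  L: [ 1  0 -1  1]
Echelon form has 3 nonzero rows (pivots: X1,X2,X3)
Π count = n − r = 4 − 3 = 1

1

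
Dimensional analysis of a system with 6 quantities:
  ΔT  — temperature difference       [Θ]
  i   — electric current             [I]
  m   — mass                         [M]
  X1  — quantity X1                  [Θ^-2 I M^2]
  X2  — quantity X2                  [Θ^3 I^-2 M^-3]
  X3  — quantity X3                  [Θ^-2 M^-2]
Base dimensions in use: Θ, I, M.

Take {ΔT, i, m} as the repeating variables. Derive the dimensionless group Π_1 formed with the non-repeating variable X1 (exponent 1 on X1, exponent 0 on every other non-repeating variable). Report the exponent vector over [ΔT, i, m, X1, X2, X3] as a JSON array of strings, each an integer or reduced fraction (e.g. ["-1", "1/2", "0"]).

["2", "-1", "-2", "1", "0", "0"]

Exponent matrix [Θ,I,M] × [ΔT,i,m,X1,X2,X3]:
  Θ: [ 1  0  0 -2  3 -2]
  I: [ 0  1  0  1 -2  0]
  M: [ 0  0  1  2 -3 -2]
RREF → pivots at {ΔT,i,m} ⇒ r = 3
Pivot set = {ΔT,i,m}, free = {X1,X2,X3}
RREF:
  r0: [   1    0    0   -2    3   -2]
  r1: [   0    1    0    1   -2    0]
  r2: [   0    0    1    2   -3   -2]
Fix exponent of X1 at 1, X2 at 0, X3 at 0; solve each RREF row for its pivot's exponent:
  r0: exp(ΔT) + (-2)·1 = 0 ⇒ exp(ΔT) = 2
  r1: exp(i) + (1)·1 = 0 ⇒ exp(i) = -1
  r2: exp(m) + (2)·1 = 0 ⇒ exp(m) = -2
Π_1 = ΔT^2 · i^-1 · m^-2 · X1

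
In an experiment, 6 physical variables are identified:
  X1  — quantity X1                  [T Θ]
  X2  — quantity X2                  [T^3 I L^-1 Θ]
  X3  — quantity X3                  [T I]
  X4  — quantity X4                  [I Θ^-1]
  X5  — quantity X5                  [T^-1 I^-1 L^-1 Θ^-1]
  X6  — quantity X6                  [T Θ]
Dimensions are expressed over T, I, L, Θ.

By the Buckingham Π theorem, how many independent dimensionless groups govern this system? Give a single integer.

Dimensional matrix (T×I×L×Θ by X1×X2×X3×X4×X5×X6):
  T: [ 1  3  1  0 -1  1]
  I: [ 0  1  1  1 -1  0]
  L: [ 0 -1  0  0 -1  0]
  Θ: [ 1  1  0 -1 -1  1]
Row reduction gives pivot columns X1,X2,X3; rank = 3
Π count = n − r = 6 − 3 = 3

3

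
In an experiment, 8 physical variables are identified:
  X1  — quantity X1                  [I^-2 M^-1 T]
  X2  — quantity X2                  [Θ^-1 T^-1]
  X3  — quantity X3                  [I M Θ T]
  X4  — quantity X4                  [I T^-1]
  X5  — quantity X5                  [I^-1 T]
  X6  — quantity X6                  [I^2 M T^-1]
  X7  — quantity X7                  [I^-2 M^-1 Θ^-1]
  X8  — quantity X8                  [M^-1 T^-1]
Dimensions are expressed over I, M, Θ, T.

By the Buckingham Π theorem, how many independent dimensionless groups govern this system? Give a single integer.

Write exponents as rows I,M,Θ,T / cols X1,X2,X3,X4,X5,X6,X7,X8:
  I: [-2  0  1  1 -1  2 -2  0]
  M: [-1  0  1  0  0  1 -1 -1]
  Θ: [ 0 -1  1  0  0  0 -1  0]
  T: [ 1 -1  1 -1  1 -1  0 -1]
RREF → pivots at {X1,X2,X3} ⇒ r = 3
n=8, r=3 ⇒ 5 dimensionless groups

5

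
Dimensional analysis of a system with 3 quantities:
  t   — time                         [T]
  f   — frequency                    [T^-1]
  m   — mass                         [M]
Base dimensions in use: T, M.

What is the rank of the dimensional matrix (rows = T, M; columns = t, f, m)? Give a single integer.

2

Dimensional matrix (T×M by t×f×m):
  T: [ 1 -1  0]
  M: [ 0  0  1]
Row reduction gives pivot columns t,m; rank = 2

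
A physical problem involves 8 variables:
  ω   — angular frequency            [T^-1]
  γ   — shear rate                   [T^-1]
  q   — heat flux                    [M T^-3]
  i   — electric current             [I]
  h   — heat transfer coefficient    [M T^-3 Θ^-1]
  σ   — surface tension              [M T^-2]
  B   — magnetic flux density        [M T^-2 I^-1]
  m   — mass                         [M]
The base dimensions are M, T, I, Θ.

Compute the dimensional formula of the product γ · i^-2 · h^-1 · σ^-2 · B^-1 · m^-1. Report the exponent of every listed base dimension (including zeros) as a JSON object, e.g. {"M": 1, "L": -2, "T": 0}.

{"M": -5, "T": 8, "I": -1, "Θ": 1}

Dimensional matrix (M×T×I×Θ by ω×γ×q×i×h×σ×B×m):
  M: [ 0  0  1  0  1  1  1  1]
  T: [-1 -1 -3  0 -3 -2 -2  0]
  I: [ 0  0  0  1  0  0 -1  0]
  Θ: [ 0  0  0  0 -1  0  0  0]
  [M]: (1)·0+(-2)·0+(-1)·1+(-2)·1+(-1)·1+(-1)·1 = -5
  [T]: (1)·-1+(-2)·0+(-1)·-3+(-2)·-2+(-1)·-2+(-1)·0 = 8
  [I]: (1)·0+(-2)·1+(-1)·0+(-2)·0+(-1)·-1+(-1)·0 = -1
  [Θ]: (1)·0+(-2)·0+(-1)·-1+(-2)·0+(-1)·0+(-1)·0 = 1
⇒ M^-5 T^8 I^-1 Θ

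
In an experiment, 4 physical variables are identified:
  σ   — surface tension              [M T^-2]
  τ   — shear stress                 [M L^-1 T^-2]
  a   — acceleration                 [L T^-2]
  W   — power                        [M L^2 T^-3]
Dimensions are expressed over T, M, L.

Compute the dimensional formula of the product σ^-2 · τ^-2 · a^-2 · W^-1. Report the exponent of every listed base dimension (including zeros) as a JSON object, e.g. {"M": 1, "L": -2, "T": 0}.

Write exponents as rows T,M,L / cols σ,τ,a,W:
  T: [-2 -2 -2 -3]
  M: [ 1  1  0  1]
  L: [ 0 -1  1  2]
  [T]: (-2)·-2+(-2)·-2+(-2)·-2+(-1)·-3 = 15
  [M]: (-2)·1+(-2)·1+(-2)·0+(-1)·1 = -5
  [L]: (-2)·0+(-2)·-1+(-2)·1+(-1)·2 = -2
⇒ T^15 M^-5 L^-2

{"T": 15, "M": -5, "L": -2}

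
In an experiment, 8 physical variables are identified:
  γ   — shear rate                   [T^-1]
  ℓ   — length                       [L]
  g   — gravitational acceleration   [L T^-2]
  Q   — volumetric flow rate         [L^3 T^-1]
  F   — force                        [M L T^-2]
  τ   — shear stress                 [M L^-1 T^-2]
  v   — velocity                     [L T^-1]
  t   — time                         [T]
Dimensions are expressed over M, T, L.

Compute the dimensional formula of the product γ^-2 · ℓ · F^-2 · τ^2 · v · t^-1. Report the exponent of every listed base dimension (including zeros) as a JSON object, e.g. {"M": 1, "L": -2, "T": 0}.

{"M": 0, "T": 0, "L": -2}

Write exponents as rows M,T,L / cols γ,ℓ,g,Q,F,τ,v,t:
  M: [ 0  0  0  0  1  1  0  0]
  T: [-1  0 -2 -1 -2 -2 -1  1]
  L: [ 0  1  1  3  1 -1  1  0]
  [M]: (-2)·0+(1)·0+(-2)·1+(2)·1+(1)·0+(-1)·0 = 0
  [T]: (-2)·-1+(1)·0+(-2)·-2+(2)·-2+(1)·-1+(-1)·1 = 0
  [L]: (-2)·0+(1)·1+(-2)·1+(2)·-1+(1)·1+(-1)·0 = -2
⇒ L^-2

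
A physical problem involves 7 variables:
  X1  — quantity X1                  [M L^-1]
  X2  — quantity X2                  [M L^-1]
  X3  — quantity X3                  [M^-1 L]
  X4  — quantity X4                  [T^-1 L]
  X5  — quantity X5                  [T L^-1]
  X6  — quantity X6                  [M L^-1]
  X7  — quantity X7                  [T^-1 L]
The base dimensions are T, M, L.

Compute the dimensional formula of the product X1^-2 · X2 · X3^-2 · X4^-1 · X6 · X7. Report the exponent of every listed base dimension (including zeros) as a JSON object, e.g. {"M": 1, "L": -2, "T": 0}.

{"T": 0, "M": 2, "L": -2}

Write exponents as rows T,M,L / cols X1,X2,X3,X4,X5,X6,X7:
  T: [ 0  0  0 -1  1  0 -1]
  M: [ 1  1 -1  0  0  1  0]
  L: [-1 -1  1  1 -1 -1  1]
  [T]: (-2)·0+(1)·0+(-2)·0+(-1)·-1+(1)·0+(1)·-1 = 0
  [M]: (-2)·1+(1)·1+(-2)·-1+(-1)·0+(1)·1+(1)·0 = 2
  [L]: (-2)·-1+(1)·-1+(-2)·1+(-1)·1+(1)·-1+(1)·1 = -2
⇒ M^2 L^-2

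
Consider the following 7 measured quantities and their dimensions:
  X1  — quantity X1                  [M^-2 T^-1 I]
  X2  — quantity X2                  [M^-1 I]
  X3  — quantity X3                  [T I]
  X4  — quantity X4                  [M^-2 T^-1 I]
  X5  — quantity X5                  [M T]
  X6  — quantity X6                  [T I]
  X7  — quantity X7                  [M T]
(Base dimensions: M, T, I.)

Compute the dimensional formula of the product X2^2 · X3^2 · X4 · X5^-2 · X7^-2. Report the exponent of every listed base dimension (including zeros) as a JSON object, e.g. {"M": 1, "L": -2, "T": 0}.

{"M": -8, "T": -3, "I": 5}

Exponent matrix [M,T,I] × [X1,X2,X3,X4,X5,X6,X7]:
  M: [-2 -1  0 -2  1  0  1]
  T: [-1  0  1 -1  1  1  1]
  I: [ 1  1  1  1  0  1  0]
  [M]: (2)·-1+(2)·0+(1)·-2+(-2)·1+(-2)·1 = -8
  [T]: (2)·0+(2)·1+(1)·-1+(-2)·1+(-2)·1 = -3
  [I]: (2)·1+(2)·1+(1)·1+(-2)·0+(-2)·0 = 5
⇒ M^-8 T^-3 I^5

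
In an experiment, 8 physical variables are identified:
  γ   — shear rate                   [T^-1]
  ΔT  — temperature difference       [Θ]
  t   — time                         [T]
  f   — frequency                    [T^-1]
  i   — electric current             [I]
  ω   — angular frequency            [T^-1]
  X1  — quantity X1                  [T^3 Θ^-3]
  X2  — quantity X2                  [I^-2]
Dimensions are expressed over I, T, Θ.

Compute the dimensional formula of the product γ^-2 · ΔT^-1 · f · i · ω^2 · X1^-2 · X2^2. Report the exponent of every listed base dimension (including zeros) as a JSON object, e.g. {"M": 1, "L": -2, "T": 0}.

Dimensional matrix (I×T×Θ by γ×ΔT×t×f×i×ω×X1×X2):
  I: [ 0  0  0  0  1  0  0 -2]
  T: [-1  0  1 -1  0 -1  3  0]
  Θ: [ 0  1  0  0  0  0 -3  0]
  [I]: (-2)·0+(-1)·0+(1)·0+(1)·1+(2)·0+(-2)·0+(2)·-2 = -3
  [T]: (-2)·-1+(-1)·0+(1)·-1+(1)·0+(2)·-1+(-2)·3+(2)·0 = -7
  [Θ]: (-2)·0+(-1)·1+(1)·0+(1)·0+(2)·0+(-2)·-3+(2)·0 = 5
⇒ I^-3 T^-7 Θ^5

{"I": -3, "T": -7, "Θ": 5}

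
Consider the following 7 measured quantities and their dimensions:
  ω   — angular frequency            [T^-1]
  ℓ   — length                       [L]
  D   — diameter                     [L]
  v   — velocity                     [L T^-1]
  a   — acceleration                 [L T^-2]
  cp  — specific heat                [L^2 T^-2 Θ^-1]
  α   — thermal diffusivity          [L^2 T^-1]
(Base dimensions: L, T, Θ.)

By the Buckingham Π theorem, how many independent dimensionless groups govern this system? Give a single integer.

4

Write exponents as rows L,T,Θ / cols ω,ℓ,D,v,a,cp,α:
  L: [ 0  1  1  1  1  2  2]
  T: [-1  0  0 -1 -2 -2 -1]
  Θ: [ 0  0  0  0  0 -1  0]
Row reduction gives pivot columns ω,ℓ,cp; rank = 3
Π count = n − r = 7 − 3 = 4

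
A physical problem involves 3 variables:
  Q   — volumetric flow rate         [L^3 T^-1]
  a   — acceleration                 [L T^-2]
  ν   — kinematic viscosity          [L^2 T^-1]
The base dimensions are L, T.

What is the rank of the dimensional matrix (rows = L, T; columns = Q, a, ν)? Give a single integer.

2

Write exponents as rows L,T / cols Q,a,ν:
  L: [ 3  1  2]
  T: [-1 -2 -1]
Row reduction gives pivot columns Q,a; rank = 2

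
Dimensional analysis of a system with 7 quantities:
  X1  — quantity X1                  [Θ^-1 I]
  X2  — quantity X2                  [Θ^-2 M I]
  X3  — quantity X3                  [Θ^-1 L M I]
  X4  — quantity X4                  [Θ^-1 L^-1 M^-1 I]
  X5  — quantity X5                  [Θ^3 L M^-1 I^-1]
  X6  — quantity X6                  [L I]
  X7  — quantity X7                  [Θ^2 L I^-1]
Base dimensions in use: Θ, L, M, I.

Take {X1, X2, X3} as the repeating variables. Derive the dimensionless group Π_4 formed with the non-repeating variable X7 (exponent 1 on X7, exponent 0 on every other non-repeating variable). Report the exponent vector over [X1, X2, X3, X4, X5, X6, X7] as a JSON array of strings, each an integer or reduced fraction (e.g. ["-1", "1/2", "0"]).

Dimensional matrix (Θ×L×M×I by X1×X2×X3×X4×X5×X6×X7):
  Θ: [-1 -2 -1 -1  3  0  2]
  L: [ 0  0  1 -1  1  1  1]
  M: [ 0  1  1 -1 -1  0  0]
  I: [ 1  1  1  1 -1  1 -1]
Echelon form has 3 nonzero rows (pivots: X1,X2,X3)
Repeat: X1,X2,X3; free: X4,X5,X6,X7
RREF:
  r0: [   1    0    0    2    0    1   -1]
  r1: [   0    1    0    0   -2   -1   -1]
  r2: [   0    0    1   -1    1    1    1]
  r3: [   0    0    0    0    0    0    0]
Fix exponent of X7 at 1, X4 at 0, X5 at 0, X6 at 0; solve each RREF row for its pivot's exponent:
  r0: exp(X1) + (-1)·1 = 0 ⇒ exp(X1) = 1
  r1: exp(X2) + (-1)·1 = 0 ⇒ exp(X2) = 1
  r2: exp(X3) + (1)·1 = 0 ⇒ exp(X3) = -1
Π_4 = X1 · X2 · X3^-1 · X7

["1", "1", "-1", "0", "0", "0", "1"]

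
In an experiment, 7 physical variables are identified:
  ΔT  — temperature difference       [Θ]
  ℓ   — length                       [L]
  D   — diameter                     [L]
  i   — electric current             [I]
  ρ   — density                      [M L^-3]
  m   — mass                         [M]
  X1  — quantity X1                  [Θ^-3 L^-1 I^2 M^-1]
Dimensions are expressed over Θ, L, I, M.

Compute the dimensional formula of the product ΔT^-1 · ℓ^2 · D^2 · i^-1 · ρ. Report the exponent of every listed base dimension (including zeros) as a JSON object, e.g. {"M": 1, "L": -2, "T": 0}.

Write exponents as rows Θ,L,I,M / cols ΔT,ℓ,D,i,ρ,m,X1:
  Θ: [ 1  0  0  0  0  0 -3]
  L: [ 0  1  1  0 -3  0 -1]
  I: [ 0  0  0  1  0  0  2]
  M: [ 0  0  0  0  1  1 -1]
  [Θ]: (-1)·1+(2)·0+(2)·0+(-1)·0+(1)·0 = -1
  [L]: (-1)·0+(2)·1+(2)·1+(-1)·0+(1)·-3 = 1
  [I]: (-1)·0+(2)·0+(2)·0+(-1)·1+(1)·0 = -1
  [M]: (-1)·0+(2)·0+(2)·0+(-1)·0+(1)·1 = 1
⇒ Θ^-1 L I^-1 M

{"Θ": -1, "L": 1, "I": -1, "M": 1}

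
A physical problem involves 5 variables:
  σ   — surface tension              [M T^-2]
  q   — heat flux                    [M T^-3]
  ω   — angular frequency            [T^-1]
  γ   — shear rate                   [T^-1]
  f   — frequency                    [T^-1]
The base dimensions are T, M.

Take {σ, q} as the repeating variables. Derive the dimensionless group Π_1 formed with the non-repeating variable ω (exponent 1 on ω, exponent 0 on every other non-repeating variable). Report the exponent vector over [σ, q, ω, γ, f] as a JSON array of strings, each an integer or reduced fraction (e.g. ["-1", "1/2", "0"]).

["1", "-1", "1", "0", "0"]

Write exponents as rows T,M / cols σ,q,ω,γ,f:
  T: [-2 -3 -1 -1 -1]
  M: [ 1  1  0  0  0]
Row reduction gives pivot columns σ,q; rank = 2
Repeat: σ,q; free: ω,γ,f
RREF:
  r0: [   1    0   -1   -1   -1]
  r1: [   0    1    1    1    1]
Fix exponent of ω at 1, γ at 0, f at 0; solve each RREF row for its pivot's exponent:
  r0: exp(σ) + (-1)·1 = 0 ⇒ exp(σ) = 1
  r1: exp(q) + (1)·1 = 0 ⇒ exp(q) = -1
Π_1 = σ · q^-1 · ω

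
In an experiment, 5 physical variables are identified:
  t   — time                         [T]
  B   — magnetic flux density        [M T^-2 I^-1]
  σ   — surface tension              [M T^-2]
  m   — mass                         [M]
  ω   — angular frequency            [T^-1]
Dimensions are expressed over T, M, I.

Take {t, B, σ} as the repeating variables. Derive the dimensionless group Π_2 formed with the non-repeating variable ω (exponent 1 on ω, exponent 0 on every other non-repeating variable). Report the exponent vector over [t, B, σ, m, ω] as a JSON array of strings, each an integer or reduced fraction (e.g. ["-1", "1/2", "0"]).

["1", "0", "0", "0", "1"]

Exponent matrix [T,M,I] × [t,B,σ,m,ω]:
  T: [ 1 -2 -2  0 -1]
  M: [ 0  1  1  1  0]
  I: [ 0 -1  0  0  0]
Row reduction gives pivot columns t,B,σ; rank = 3
Pivot set = {t,B,σ}, free = {m,ω}
RREF:
  r0: [   1    0    0    2   -1]
  r1: [   0    1    0    0    0]
  r2: [   0    0    1    1    0]
Fix exponent of ω at 1, m at 0; solve each RREF row for its pivot's exponent:
  r0: exp(t) + (-1)·1 = 0 ⇒ exp(t) = 1
  r1: exp(B) + (0)·1 = 0 ⇒ exp(B) = 0
  r2: exp(σ) + (0)·1 = 0 ⇒ exp(σ) = 0
Π_2 = t · ω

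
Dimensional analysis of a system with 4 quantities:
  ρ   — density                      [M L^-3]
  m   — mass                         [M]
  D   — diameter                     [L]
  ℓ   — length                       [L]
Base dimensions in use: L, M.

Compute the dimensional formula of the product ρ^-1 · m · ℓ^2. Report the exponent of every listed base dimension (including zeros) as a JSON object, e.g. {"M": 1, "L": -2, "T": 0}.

{"L": 5, "M": 0}

Write exponents as rows L,M / cols ρ,m,D,ℓ:
  L: [-3  0  1  1]
  M: [ 1  1  0  0]
  [L]: (-1)·-3+(1)·0+(2)·1 = 5
  [M]: (-1)·1+(1)·1+(2)·0 = 0
⇒ L^5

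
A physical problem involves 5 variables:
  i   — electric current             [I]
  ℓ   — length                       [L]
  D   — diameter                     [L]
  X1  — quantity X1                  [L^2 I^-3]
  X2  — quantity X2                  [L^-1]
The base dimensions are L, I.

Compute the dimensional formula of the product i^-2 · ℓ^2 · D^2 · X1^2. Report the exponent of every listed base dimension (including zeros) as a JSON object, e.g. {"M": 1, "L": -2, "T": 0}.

Exponent matrix [L,I] × [i,ℓ,D,X1,X2]:
  L: [ 0  1  1  2 -1]
  I: [ 1  0  0 -3  0]
  [L]: (-2)·0+(2)·1+(2)·1+(2)·2 = 8
  [I]: (-2)·1+(2)·0+(2)·0+(2)·-3 = -8
⇒ L^8 I^-8

{"L": 8, "I": -8}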